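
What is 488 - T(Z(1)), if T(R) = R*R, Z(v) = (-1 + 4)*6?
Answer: 164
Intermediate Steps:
Z(v) = 18 (Z(v) = 3*6 = 18)
T(R) = R**2
488 - T(Z(1)) = 488 - 1*18**2 = 488 - 1*324 = 488 - 324 = 164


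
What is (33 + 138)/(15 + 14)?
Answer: 171/29 ≈ 5.8966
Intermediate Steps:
(33 + 138)/(15 + 14) = 171/29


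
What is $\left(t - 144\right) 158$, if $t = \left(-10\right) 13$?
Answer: $-43292$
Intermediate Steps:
$t = -130$
$\left(t - 144\right) 158 = \left(-130 - 144\right) 158 = \left(-274\right) 158 = -43292$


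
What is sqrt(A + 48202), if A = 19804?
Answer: sqrt(68006) ≈ 260.78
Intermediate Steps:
sqrt(A + 48202) = sqrt(19804 + 48202) = sqrt(68006)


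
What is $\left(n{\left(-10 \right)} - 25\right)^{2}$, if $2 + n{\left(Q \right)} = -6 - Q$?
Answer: $529$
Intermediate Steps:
$n{\left(Q \right)} = -8 - Q$ ($n{\left(Q \right)} = -2 - \left(6 + Q\right) = -8 - Q$)
$\left(n{\left(-10 \right)} - 25\right)^{2} = \left(\left(-8 - -10\right) - 25\right)^{2} = \left(\left(-8 + 10\right) - 25\right)^{2} = \left(2 - 25\right)^{2} = \left(-23\right)^{2} = 529$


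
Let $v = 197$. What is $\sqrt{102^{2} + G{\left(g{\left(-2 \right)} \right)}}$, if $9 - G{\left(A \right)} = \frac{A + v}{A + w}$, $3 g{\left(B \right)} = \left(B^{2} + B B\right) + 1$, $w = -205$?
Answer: $\frac{\sqrt{106233113}}{101} \approx 102.05$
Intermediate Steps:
$g{\left(B \right)} = \frac{1}{3} + \frac{2 B^{2}}{3}$ ($g{\left(B \right)} = \frac{\left(B^{2} + B B\right) + 1}{3} = \frac{\left(B^{2} + B^{2}\right) + 1}{3} = \frac{2 B^{2} + 1}{3} = \frac{1 + 2 B^{2}}{3} = \frac{1}{3} + \frac{2 B^{2}}{3}$)
$G{\left(A \right)} = 9 - \frac{197 + A}{-205 + A}$ ($G{\left(A \right)} = 9 - \frac{A + 197}{A - 205} = 9 - \frac{197 + A}{-205 + A}$)
$\sqrt{102^{2} + G{\left(g{\left(-2 \right)} \right)}} = \sqrt{102^{2} + \frac{2 \left(-1021 + 4 \left(\frac{1}{3} + \frac{2 \left(-2\right)^{2}}{3}\right)\right)}{-205 + \left(\frac{1}{3} + \frac{2 \left(-2\right)^{2}}{3}\right)}} = \sqrt{10404 + \frac{2 \left(-1021 + 4 \left(\frac{1}{3} + \frac{2}{3} \cdot 4\right)\right)}{-205 + \left(\frac{1}{3} + \frac{2}{3} \cdot 4\right)}} = \sqrt{10404 + \frac{2 \left(-1021 + 4 \left(\frac{1}{3} + \frac{8}{3}\right)\right)}{-205 + \left(\frac{1}{3} + \frac{8}{3}\right)}} = \sqrt{10404 + \frac{2 \left(-1021 + 4 \cdot 3\right)}{-205 + 3}} = \sqrt{10404 + \frac{2 \left(-1021 + 12\right)}{-202}} = \sqrt{10404 + 2 \left(- \frac{1}{202}\right) \left(-1009\right)} = \sqrt{10404 + \frac{1009}{101}} = \sqrt{\frac{1051813}{101}} = \frac{\sqrt{106233113}}{101}$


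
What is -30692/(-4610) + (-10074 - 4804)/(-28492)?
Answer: 235766011/32837030 ≈ 7.1799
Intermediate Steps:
-30692/(-4610) + (-10074 - 4804)/(-28492) = -30692*(-1/4610) - 14878*(-1/28492) = 15346/2305 + 7439/14246 = 235766011/32837030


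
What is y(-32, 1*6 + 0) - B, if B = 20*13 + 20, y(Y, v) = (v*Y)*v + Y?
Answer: -1464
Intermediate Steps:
y(Y, v) = Y + Y*v² (y(Y, v) = (Y*v)*v + Y = Y*v² + Y = Y + Y*v²)
B = 280 (B = 260 + 20 = 280)
y(-32, 1*6 + 0) - B = -32*(1 + (1*6 + 0)²) - 1*280 = -32*(1 + (6 + 0)²) - 280 = -32*(1 + 6²) - 280 = -32*(1 + 36) - 280 = -32*37 - 280 = -1184 - 280 = -1464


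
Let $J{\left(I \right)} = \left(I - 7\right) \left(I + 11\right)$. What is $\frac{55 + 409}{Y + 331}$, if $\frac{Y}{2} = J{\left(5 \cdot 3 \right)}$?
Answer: $\frac{464}{747} \approx 0.62115$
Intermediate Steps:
$J{\left(I \right)} = \left(-7 + I\right) \left(11 + I\right)$
$Y = 416$ ($Y = 2 \left(-77 + \left(5 \cdot 3\right)^{2} + 4 \cdot 5 \cdot 3\right) = 2 \left(-77 + 15^{2} + 4 \cdot 15\right) = 2 \left(-77 + 225 + 60\right) = 2 \cdot 208 = 416$)
$\frac{55 + 409}{Y + 331} = \frac{55 + 409}{416 + 331} = \frac{464}{747}$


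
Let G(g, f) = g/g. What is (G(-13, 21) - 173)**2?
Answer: 29584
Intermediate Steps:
G(g, f) = 1
(G(-13, 21) - 173)**2 = (1 - 173)**2 = (-172)**2 = 29584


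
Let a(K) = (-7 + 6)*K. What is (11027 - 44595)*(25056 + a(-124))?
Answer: -845242240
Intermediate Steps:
a(K) = -K
(11027 - 44595)*(25056 + a(-124)) = (11027 - 44595)*(25056 - 1*(-124)) = -33568*(25056 + 124) = -33568*25180 = -845242240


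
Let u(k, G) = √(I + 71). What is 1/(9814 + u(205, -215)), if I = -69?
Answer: 4907/48157297 - √2/96314594 ≈ 0.00010188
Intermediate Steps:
u(k, G) = √2 (u(k, G) = √(-69 + 71) = √2)
1/(9814 + u(205, -215)) = 1/(9814 + √2)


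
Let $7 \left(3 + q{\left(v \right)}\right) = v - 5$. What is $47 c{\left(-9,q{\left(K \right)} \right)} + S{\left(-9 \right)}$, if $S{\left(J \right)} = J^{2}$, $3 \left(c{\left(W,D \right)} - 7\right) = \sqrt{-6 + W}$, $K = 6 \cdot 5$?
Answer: $410 + \frac{47 i \sqrt{15}}{3} \approx 410.0 + 60.677 i$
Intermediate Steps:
$K = 30$
$q{\left(v \right)} = - \frac{26}{7} + \frac{v}{7}$ ($q{\left(v \right)} = -3 + \frac{v - 5}{7} = -3 + \frac{-5 + v}{7} = -3 + \left(- \frac{5}{7} + \frac{v}{7}\right) = - \frac{26}{7} + \frac{v}{7}$)
$c{\left(W,D \right)} = 7 + \frac{\sqrt{-6 + W}}{3}$
$47 c{\left(-9,q{\left(K \right)} \right)} + S{\left(-9 \right)} = 47 \left(7 + \frac{\sqrt{-6 - 9}}{3}\right) + \left(-9\right)^{2} = 47 \left(7 + \frac{\sqrt{-15}}{3}\right) + 81 = 47 \left(7 + \frac{i \sqrt{15}}{3}\right) + 81 = \left(329 + \frac{47 i \sqrt{15}}{3}\right) + 81 = 410 + \frac{47 i \sqrt{15}}{3}$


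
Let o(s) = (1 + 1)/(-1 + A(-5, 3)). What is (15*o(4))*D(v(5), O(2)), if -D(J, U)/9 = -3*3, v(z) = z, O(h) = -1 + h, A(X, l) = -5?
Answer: -405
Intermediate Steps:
D(J, U) = 81 (D(J, U) = -(-27)*3 = -9*(-9) = 81)
o(s) = -⅓ (o(s) = (1 + 1)/(-1 - 5) = 2/(-6) = 2*(-⅙) = -⅓)
(15*o(4))*D(v(5), O(2)) = (15*(-⅓))*81 = -5*81 = -405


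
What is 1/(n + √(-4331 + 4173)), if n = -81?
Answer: -81/6719 - I*√158/6719 ≈ -0.012055 - 0.0018708*I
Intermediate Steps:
1/(n + √(-4331 + 4173)) = 1/(-81 + √(-4331 + 4173)) = 1/(-81 + √(-158)) = 1/(-81 + I*√158)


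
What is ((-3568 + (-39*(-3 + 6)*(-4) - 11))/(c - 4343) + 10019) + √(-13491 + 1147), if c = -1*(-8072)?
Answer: 12452580/1243 + 2*I*√3086 ≈ 10018.0 + 111.1*I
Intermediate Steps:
c = 8072
((-3568 + (-39*(-3 + 6)*(-4) - 11))/(c - 4343) + 10019) + √(-13491 + 1147) = ((-3568 + (-39*(-3 + 6)*(-4) - 11))/(8072 - 4343) + 10019) + √(-13491 + 1147) = ((-3568 + (-117*(-4) - 11))/3729 + 10019) + √(-12344) = ((-3568 + (-39*(-12) - 11))*(1/3729) + 10019) + 2*I*√3086 = ((-3568 + (468 - 11))*(1/3729) + 10019) + 2*I*√3086 = ((-3568 + 457)*(1/3729) + 10019) + 2*I*√3086 = (-3111*1/3729 + 10019) + 2*I*√3086 = (-1037/1243 + 10019) + 2*I*√3086 = 12452580/1243 + 2*I*√3086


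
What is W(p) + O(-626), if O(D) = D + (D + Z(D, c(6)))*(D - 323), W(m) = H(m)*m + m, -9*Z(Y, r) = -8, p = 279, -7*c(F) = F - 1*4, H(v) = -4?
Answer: 5325907/9 ≈ 5.9177e+5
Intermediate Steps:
c(F) = 4/7 - F/7 (c(F) = -(F - 1*4)/7 = -(F - 4)/7 = -(-4 + F)/7 = 4/7 - F/7)
Z(Y, r) = 8/9 (Z(Y, r) = -1/9*(-8) = 8/9)
W(m) = -3*m (W(m) = -4*m + m = -3*m)
O(D) = D + (-323 + D)*(8/9 + D) (O(D) = D + (D + 8/9)*(D - 323) = D + (8/9 + D)*(-323 + D) = D + (-323 + D)*(8/9 + D))
W(p) + O(-626) = -3*279 + (-2584/9 + (-626)**2 - 2890/9*(-626)) = -837 + (-2584/9 + 391876 + 1809140/9) = -837 + 5333440/9 = 5325907/9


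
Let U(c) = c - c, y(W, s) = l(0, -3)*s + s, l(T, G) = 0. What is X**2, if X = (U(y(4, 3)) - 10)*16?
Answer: 25600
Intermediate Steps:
y(W, s) = s (y(W, s) = 0*s + s = 0 + s = s)
U(c) = 0
X = -160 (X = (0 - 10)*16 = -10*16 = -160)
X**2 = (-160)**2 = 25600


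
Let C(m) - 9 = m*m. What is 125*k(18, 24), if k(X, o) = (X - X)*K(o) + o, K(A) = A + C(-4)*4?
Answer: 3000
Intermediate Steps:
C(m) = 9 + m² (C(m) = 9 + m*m = 9 + m²)
K(A) = 100 + A (K(A) = A + (9 + (-4)²)*4 = A + (9 + 16)*4 = A + 25*4 = A + 100 = 100 + A)
k(X, o) = o (k(X, o) = (X - X)*(100 + o) + o = 0*(100 + o) + o = 0 + o = o)
125*k(18, 24) = 125*24 = 3000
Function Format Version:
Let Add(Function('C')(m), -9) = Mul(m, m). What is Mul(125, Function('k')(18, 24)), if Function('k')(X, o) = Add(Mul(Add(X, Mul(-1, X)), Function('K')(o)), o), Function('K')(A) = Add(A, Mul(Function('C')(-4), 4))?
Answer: 3000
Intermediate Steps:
Function('C')(m) = Add(9, Pow(m, 2)) (Function('C')(m) = Add(9, Mul(m, m)) = Add(9, Pow(m, 2)))
Function('K')(A) = Add(100, A) (Function('K')(A) = Add(A, Mul(Add(9, Pow(-4, 2)), 4)) = Add(A, Mul(Add(9, 16), 4)) = Add(A, Mul(25, 4)) = Add(A, 100) = Add(100, A))
Function('k')(X, o) = o (Function('k')(X, o) = Add(Mul(Add(X, Mul(-1, X)), Add(100, o)), o) = Add(Mul(0, Add(100, o)), o) = Add(0, o) = o)
Mul(125, Function('k')(18, 24)) = Mul(125, 24) = 3000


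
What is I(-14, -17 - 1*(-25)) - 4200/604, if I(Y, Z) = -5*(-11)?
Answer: 7255/151 ≈ 48.046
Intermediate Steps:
I(Y, Z) = 55
I(-14, -17 - 1*(-25)) - 4200/604 = 55 - 4200/604 = 55 - 1*1050/151 = 55 - 1050/151 = 7255/151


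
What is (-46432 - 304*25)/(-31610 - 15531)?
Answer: 54032/47141 ≈ 1.1462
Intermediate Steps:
(-46432 - 304*25)/(-31610 - 15531) = (-46432 - 7600)/(-47141) = -54032*(-1/47141) = 54032/47141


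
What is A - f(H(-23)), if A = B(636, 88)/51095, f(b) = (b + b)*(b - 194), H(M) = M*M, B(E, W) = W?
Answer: -1646327342/4645 ≈ -3.5443e+5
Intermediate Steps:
H(M) = M²
f(b) = 2*b*(-194 + b) (f(b) = (2*b)*(-194 + b) = 2*b*(-194 + b))
A = 8/4645 (A = 88/51095 = 88*(1/51095) = 8/4645 ≈ 0.0017223)
A - f(H(-23)) = 8/4645 - 2*(-23)²*(-194 + (-23)²) = 8/4645 - 2*529*(-194 + 529) = 8/4645 - 2*529*335 = 8/4645 - 1*354430 = 8/4645 - 354430 = -1646327342/4645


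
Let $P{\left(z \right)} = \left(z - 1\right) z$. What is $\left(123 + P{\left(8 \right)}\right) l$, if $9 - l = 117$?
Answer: $-19332$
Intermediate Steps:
$l = -108$ ($l = 9 - 117 = -108$)
$P{\left(z \right)} = z \left(-1 + z\right)$ ($P{\left(z \right)} = \left(-1 + z\right) z = z \left(-1 + z\right)$)
$\left(123 + P{\left(8 \right)}\right) l = \left(123 + 8 \left(-1 + 8\right)\right) \left(-108\right) = \left(123 + 8 \cdot 7\right) \left(-108\right) = \left(123 + 56\right) \left(-108\right) = 179 \left(-108\right) = -19332$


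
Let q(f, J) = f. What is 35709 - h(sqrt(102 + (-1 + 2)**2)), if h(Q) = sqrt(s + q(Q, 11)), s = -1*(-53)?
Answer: 35709 - sqrt(53 + sqrt(103)) ≈ 35701.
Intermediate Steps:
s = 53
h(Q) = sqrt(53 + Q)
35709 - h(sqrt(102 + (-1 + 2)**2)) = 35709 - sqrt(53 + sqrt(102 + (-1 + 2)**2)) = 35709 - sqrt(53 + sqrt(102 + 1**2)) = 35709 - sqrt(53 + sqrt(102 + 1)) = 35709 - sqrt(53 + sqrt(103))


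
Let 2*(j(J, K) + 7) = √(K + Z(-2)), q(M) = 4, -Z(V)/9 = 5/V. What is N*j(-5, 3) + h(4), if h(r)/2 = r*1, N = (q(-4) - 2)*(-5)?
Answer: 78 - 5*√102/2 ≈ 52.751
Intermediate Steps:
Z(V) = -45/V
j(J, K) = -7 + √(45/2 + K)/2 (j(J, K) = -7 + √(K - 45/(-2))/2 = -7 + √(K - 45*(-½))/2 = -7 + √(K + 45/2)/2 = -7 + √(45/2 + K)/2)
N = -10 (N = (4 - 2)*(-5) = 2*(-5) = -10)
h(r) = 2*r (h(r) = 2*(r*1) = 2*r)
N*j(-5, 3) + h(4) = -10*(-7 + √(90 + 4*3)/4) + 2*4 = -10*(-7 + √(90 + 12)/4) + 8 = -10*(-7 + √102/4) + 8 = (70 - 5*√102/2) + 8 = 78 - 5*√102/2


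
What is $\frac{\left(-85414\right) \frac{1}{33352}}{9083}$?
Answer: $- \frac{42707}{151468108} \approx -0.00028195$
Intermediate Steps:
$\frac{\left(-85414\right) \frac{1}{33352}}{9083} = \left(-85414\right) \frac{1}{33352} \cdot \frac{1}{9083} = \left(- \frac{42707}{16676}\right) \frac{1}{9083} = - \frac{42707}{151468108}$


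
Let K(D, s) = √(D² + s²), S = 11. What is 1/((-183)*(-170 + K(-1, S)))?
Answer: 85/2633187 + √122/5266374 ≈ 3.4378e-5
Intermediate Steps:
1/((-183)*(-170 + K(-1, S))) = 1/((-183)*(-170 + √((-1)² + 11²))) = -1/(183*(-170 + √(1 + 121))) = -1/(183*(-170 + √122))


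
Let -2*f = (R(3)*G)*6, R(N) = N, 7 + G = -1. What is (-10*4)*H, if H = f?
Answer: -2880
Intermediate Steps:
G = -8 (G = -7 - 1 = -8)
f = 72 (f = -3*(-8)*6/2 = -(-12)*6 = -½*(-144) = 72)
H = 72
(-10*4)*H = -10*4*72 = -40*72 = -2880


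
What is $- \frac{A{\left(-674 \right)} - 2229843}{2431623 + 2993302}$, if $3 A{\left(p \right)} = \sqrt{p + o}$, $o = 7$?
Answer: $\frac{202713}{493175} - \frac{i \sqrt{667}}{16274775} \approx 0.41104 - 1.5869 \cdot 10^{-6} i$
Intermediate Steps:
$A{\left(p \right)} = \frac{\sqrt{7 + p}}{3}$ ($A{\left(p \right)} = \frac{\sqrt{p + 7}}{3} = \frac{\sqrt{7 + p}}{3}$)
$- \frac{A{\left(-674 \right)} - 2229843}{2431623 + 2993302} = - \frac{\frac{\sqrt{7 - 674}}{3} - 2229843}{2431623 + 2993302} = - \frac{\frac{\sqrt{-667}}{3} - 2229843}{5424925} = - \frac{\frac{i \sqrt{667}}{3} - 2229843}{5424925} = - \frac{-2229843 + \frac{i \sqrt{667}}{3}}{5424925} = - (- \frac{202713}{493175} + \frac{i \sqrt{667}}{16274775}) = \frac{202713}{493175} - \frac{i \sqrt{667}}{16274775}$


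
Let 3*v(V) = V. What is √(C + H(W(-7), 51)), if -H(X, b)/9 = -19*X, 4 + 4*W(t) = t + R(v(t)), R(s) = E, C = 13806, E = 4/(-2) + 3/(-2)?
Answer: 3*√23442/4 ≈ 114.83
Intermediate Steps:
E = -7/2 (E = 4*(-½) + 3*(-½) = -2 - 3/2 = -7/2 ≈ -3.5000)
v(V) = V/3
R(s) = -7/2
W(t) = -15/8 + t/4 (W(t) = -1 + (t - 7/2)/4 = -1 + (-7/2 + t)/4 = -1 + (-7/8 + t/4) = -15/8 + t/4)
H(X, b) = 171*X (H(X, b) = -(-171)*X = 171*X)
√(C + H(W(-7), 51)) = √(13806 + 171*(-15/8 + (¼)*(-7))) = √(13806 + 171*(-15/8 - 7/4)) = √(13806 + 171*(-29/8)) = √(13806 - 4959/8) = √(105489/8) = 3*√23442/4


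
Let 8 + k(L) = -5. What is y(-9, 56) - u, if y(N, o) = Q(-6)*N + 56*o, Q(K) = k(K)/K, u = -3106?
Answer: 12445/2 ≈ 6222.5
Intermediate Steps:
k(L) = -13 (k(L) = -8 - 5 = -13)
Q(K) = -13/K
y(N, o) = 56*o + 13*N/6 (y(N, o) = (-13/(-6))*N + 56*o = (-13*(-⅙))*N + 56*o = 13*N/6 + 56*o = 56*o + 13*N/6)
y(-9, 56) - u = (56*56 + (13/6)*(-9)) - 1*(-3106) = (3136 - 39/2) + 3106 = 6233/2 + 3106 = 12445/2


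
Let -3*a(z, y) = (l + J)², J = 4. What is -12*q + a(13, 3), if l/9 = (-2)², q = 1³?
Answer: -1636/3 ≈ -545.33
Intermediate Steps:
q = 1
l = 36 (l = 9*(-2)² = 9*4 = 36)
a(z, y) = -1600/3 (a(z, y) = -(36 + 4)²/3 = -⅓*40² = -⅓*1600 = -1600/3)
-12*q + a(13, 3) = -12*1 - 1600/3 = -12 - 1600/3 = -1636/3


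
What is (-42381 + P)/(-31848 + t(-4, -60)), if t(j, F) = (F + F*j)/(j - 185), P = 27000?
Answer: 323001/668828 ≈ 0.48294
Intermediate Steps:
t(j, F) = (F + F*j)/(-185 + j)
(-42381 + P)/(-31848 + t(-4, -60)) = (-42381 + 27000)/(-31848 - 60*(1 - 4)/(-185 - 4)) = -15381/(-31848 - 60*(-3)/(-189)) = -15381/(-31848 - 60*(-1/189)*(-3)) = -15381/(-31848 - 20/21) = -15381/(-668828/21) = -15381*(-21/668828) = 323001/668828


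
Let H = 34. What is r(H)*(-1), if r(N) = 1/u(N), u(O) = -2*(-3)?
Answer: -⅙ ≈ -0.16667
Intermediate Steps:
u(O) = 6
r(N) = ⅙ (r(N) = 1/6 = ⅙)
r(H)*(-1) = (⅙)*(-1) = -⅙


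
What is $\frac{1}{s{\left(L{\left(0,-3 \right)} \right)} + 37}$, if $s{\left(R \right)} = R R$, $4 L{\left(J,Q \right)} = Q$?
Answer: $\frac{16}{601} \approx 0.026622$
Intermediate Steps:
$L{\left(J,Q \right)} = \frac{Q}{4}$
$s{\left(R \right)} = R^{2}$
$\frac{1}{s{\left(L{\left(0,-3 \right)} \right)} + 37} = \frac{1}{\left(\frac{1}{4} \left(-3\right)\right)^{2} + 37} = \frac{1}{\left(- \frac{3}{4}\right)^{2} + 37} = \frac{1}{\frac{9}{16} + 37} = \frac{1}{\frac{601}{16}} = \frac{16}{601}$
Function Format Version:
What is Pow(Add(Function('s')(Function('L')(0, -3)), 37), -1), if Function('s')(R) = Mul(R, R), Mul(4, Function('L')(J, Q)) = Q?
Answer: Rational(16, 601) ≈ 0.026622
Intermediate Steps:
Function('L')(J, Q) = Mul(Rational(1, 4), Q)
Function('s')(R) = Pow(R, 2)
Pow(Add(Function('s')(Function('L')(0, -3)), 37), -1) = Pow(Add(Pow(Mul(Rational(1, 4), -3), 2), 37), -1) = Pow(Add(Pow(Rational(-3, 4), 2), 37), -1) = Pow(Add(Rational(9, 16), 37), -1) = Pow(Rational(601, 16), -1) = Rational(16, 601)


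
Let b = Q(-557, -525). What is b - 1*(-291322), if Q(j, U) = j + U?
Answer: 290240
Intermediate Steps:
Q(j, U) = U + j
b = -1082 (b = -525 - 557 = -1082)
b - 1*(-291322) = -1082 - 1*(-291322) = -1082 + 291322 = 290240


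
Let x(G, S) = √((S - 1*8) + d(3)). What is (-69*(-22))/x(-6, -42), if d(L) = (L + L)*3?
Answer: -759*I*√2/4 ≈ -268.35*I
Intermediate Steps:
d(L) = 6*L (d(L) = (2*L)*3 = 6*L)
x(G, S) = √(10 + S) (x(G, S) = √((S - 1*8) + 6*3) = √((S - 8) + 18) = √((-8 + S) + 18) = √(10 + S))
(-69*(-22))/x(-6, -42) = (-69*(-22))/(√(10 - 42)) = 1518/(√(-32)) = 1518/((4*I*√2)) = 1518*(-I*√2/8) = -759*I*√2/4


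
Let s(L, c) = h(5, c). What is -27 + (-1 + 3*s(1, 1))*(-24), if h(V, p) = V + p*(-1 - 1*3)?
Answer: -75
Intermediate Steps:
h(V, p) = V - 4*p (h(V, p) = V + p*(-1 - 3) = V + p*(-4) = V - 4*p)
s(L, c) = 5 - 4*c
-27 + (-1 + 3*s(1, 1))*(-24) = -27 + (-1 + 3*(5 - 4*1))*(-24) = -27 + (-1 + 3*(5 - 4))*(-24) = -27 + (-1 + 3*1)*(-24) = -27 + (-1 + 3)*(-24) = -27 + 2*(-24) = -27 - 48 = -75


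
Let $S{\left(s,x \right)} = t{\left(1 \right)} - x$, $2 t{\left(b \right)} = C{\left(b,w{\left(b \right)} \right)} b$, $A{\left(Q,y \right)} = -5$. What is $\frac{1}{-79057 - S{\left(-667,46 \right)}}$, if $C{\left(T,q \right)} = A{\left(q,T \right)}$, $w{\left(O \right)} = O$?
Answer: $- \frac{2}{158017} \approx -1.2657 \cdot 10^{-5}$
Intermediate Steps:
$C{\left(T,q \right)} = -5$
$t{\left(b \right)} = - \frac{5 b}{2}$ ($t{\left(b \right)} = \frac{\left(-5\right) b}{2} = - \frac{5 b}{2}$)
$S{\left(s,x \right)} = - \frac{5}{2} - x$ ($S{\left(s,x \right)} = \left(- \frac{5}{2}\right) 1 - x = - \frac{5}{2} - x$)
$\frac{1}{-79057 - S{\left(-667,46 \right)}} = \frac{1}{-79057 - \left(- \frac{5}{2} - 46\right)} = \frac{1}{-79057 - - \frac{97}{2}} = \frac{1}{-79057 + \frac{97}{2}} = \frac{1}{- \frac{158017}{2}} = - \frac{2}{158017}$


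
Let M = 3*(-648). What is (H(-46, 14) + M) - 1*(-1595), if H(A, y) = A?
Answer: -395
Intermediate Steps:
M = -1944
(H(-46, 14) + M) - 1*(-1595) = (-46 - 1944) - 1*(-1595) = -1990 + 1595 = -395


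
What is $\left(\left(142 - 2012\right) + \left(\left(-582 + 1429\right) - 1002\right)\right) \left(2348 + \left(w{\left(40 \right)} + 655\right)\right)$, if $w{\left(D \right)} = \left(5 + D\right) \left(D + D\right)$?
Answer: $-13371075$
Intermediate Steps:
$w{\left(D \right)} = 2 D \left(5 + D\right)$ ($w{\left(D \right)} = \left(5 + D\right) 2 D = 2 D \left(5 + D\right)$)
$\left(\left(142 - 2012\right) + \left(\left(-582 + 1429\right) - 1002\right)\right) \left(2348 + \left(w{\left(40 \right)} + 655\right)\right) = \left(\left(142 - 2012\right) + \left(\left(-582 + 1429\right) - 1002\right)\right) \left(2348 + \left(2 \cdot 40 \left(5 + 40\right) + 655\right)\right) = \left(-1870 + \left(847 - 1002\right)\right) \left(2348 + \left(2 \cdot 40 \cdot 45 + 655\right)\right) = \left(-1870 - 155\right) \left(2348 + \left(3600 + 655\right)\right) = - 2025 \left(2348 + 4255\right) = \left(-2025\right) 6603 = -13371075$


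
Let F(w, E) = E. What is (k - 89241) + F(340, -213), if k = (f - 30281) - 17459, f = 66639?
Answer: -70555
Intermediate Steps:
k = 18899 (k = (66639 - 30281) - 17459 = 36358 - 17459 = 18899)
(k - 89241) + F(340, -213) = (18899 - 89241) - 213 = -70342 - 213 = -70555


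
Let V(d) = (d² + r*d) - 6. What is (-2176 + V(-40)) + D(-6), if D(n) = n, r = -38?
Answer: 932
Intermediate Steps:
V(d) = -6 + d² - 38*d (V(d) = (d² - 38*d) - 6 = -6 + d² - 38*d)
(-2176 + V(-40)) + D(-6) = (-2176 + (-6 + (-40)² - 38*(-40))) - 6 = (-2176 + (-6 + 1600 + 1520)) - 6 = (-2176 + 3114) - 6 = 938 - 6 = 932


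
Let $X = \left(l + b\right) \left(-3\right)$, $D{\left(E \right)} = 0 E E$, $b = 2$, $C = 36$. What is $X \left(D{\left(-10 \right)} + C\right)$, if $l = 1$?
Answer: $-324$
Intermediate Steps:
$D{\left(E \right)} = 0$ ($D{\left(E \right)} = 0 E = 0$)
$X = -9$ ($X = \left(1 + 2\right) \left(-3\right) = 3 \left(-3\right) = -9$)
$X \left(D{\left(-10 \right)} + C\right) = - 9 \left(0 + 36\right) = \left(-9\right) 36 = -324$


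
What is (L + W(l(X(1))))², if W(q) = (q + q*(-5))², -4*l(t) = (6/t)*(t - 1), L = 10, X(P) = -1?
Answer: 23716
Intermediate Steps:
l(t) = -3*(-1 + t)/(2*t) (l(t) = -6/t*(t - 1)/4 = -6/t*(-1 + t)/4 = -3*(-1 + t)/(2*t))
W(q) = 16*q² (W(q) = (q - 5*q)² = (-4*q)² = 16*q²)
(L + W(l(X(1))))² = (10 + 16*((3/2)*(1 - 1*(-1))/(-1))²)² = (10 + 16*((3/2)*(-1)*(1 + 1))²)² = (10 + 16*((3/2)*(-1)*2)²)² = (10 + 16*(-3)²)² = (10 + 16*9)² = (10 + 144)² = 154² = 23716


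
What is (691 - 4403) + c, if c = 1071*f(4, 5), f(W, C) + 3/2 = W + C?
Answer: 8641/2 ≈ 4320.5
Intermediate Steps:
f(W, C) = -3/2 + C + W (f(W, C) = -3/2 + (W + C) = -3/2 + (C + W) = -3/2 + C + W)
c = 16065/2 (c = 1071*(-3/2 + 5 + 4) = 1071*(15/2) = 16065/2 ≈ 8032.5)
(691 - 4403) + c = (691 - 4403) + 16065/2 = -3712 + 16065/2 = 8641/2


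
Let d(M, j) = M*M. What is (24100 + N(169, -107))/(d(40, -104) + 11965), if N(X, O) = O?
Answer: 23993/13565 ≈ 1.7687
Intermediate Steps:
d(M, j) = M²
(24100 + N(169, -107))/(d(40, -104) + 11965) = (24100 - 107)/(40² + 11965) = 23993/(1600 + 11965) = 23993/13565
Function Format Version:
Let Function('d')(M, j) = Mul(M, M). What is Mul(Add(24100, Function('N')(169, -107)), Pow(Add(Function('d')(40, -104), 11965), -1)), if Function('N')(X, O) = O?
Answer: Rational(23993, 13565) ≈ 1.7687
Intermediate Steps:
Function('d')(M, j) = Pow(M, 2)
Mul(Add(24100, Function('N')(169, -107)), Pow(Add(Function('d')(40, -104), 11965), -1)) = Mul(Add(24100, -107), Pow(Add(Pow(40, 2), 11965), -1)) = Mul(23993, Pow(Add(1600, 11965), -1)) = Mul(23993, Pow(13565, -1)) = Mul(23993, Rational(1, 13565)) = Rational(23993, 13565)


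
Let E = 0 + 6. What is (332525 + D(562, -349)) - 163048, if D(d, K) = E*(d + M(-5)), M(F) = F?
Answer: 172819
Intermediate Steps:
E = 6
D(d, K) = -30 + 6*d (D(d, K) = 6*(d - 5) = 6*(-5 + d) = -30 + 6*d)
(332525 + D(562, -349)) - 163048 = (332525 + (-30 + 6*562)) - 163048 = (332525 + (-30 + 3372)) - 163048 = (332525 + 3342) - 163048 = 335867 - 163048 = 172819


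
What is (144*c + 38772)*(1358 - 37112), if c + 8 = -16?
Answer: -1262688264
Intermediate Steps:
c = -24 (c = -8 - 16 = -24)
(144*c + 38772)*(1358 - 37112) = (144*(-24) + 38772)*(1358 - 37112) = (-3456 + 38772)*(-35754) = 35316*(-35754) = -1262688264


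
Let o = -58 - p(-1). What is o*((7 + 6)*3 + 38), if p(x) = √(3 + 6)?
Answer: -4697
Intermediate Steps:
p(x) = 3 (p(x) = √9 = 3)
o = -61 (o = -58 - 1*3 = -58 - 3 = -61)
o*((7 + 6)*3 + 38) = -61*((7 + 6)*3 + 38) = -61*(13*3 + 38) = -61*(39 + 38) = -61*77 = -4697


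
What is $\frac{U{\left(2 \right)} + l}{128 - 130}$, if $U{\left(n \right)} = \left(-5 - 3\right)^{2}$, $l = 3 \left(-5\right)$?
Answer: $- \frac{49}{2} \approx -24.5$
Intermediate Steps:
$l = -15$
$U{\left(n \right)} = 64$ ($U{\left(n \right)} = \left(-8\right)^{2} = 64$)
$\frac{U{\left(2 \right)} + l}{128 - 130} = \frac{64 - 15}{128 - 130} = \frac{1}{-2} \cdot 49 = \left(- \frac{1}{2}\right) 49 = - \frac{49}{2}$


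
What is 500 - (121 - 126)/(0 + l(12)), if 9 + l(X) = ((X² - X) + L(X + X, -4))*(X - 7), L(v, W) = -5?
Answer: 313005/626 ≈ 500.01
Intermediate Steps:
l(X) = -9 + (-7 + X)*(-5 + X² - X) (l(X) = -9 + ((X² - X) - 5)*(X - 7) = -9 + (-5 + X² - X)*(-7 + X) = -9 + (-7 + X)*(-5 + X² - X))
500 - (121 - 126)/(0 + l(12)) = 500 - (121 - 126)/(0 + (26 + 12³ - 8*12² + 2*12)) = 500 - (-5)/(0 + (26 + 1728 - 8*144 + 24)) = 500 - (-5)/(0 + (26 + 1728 - 1152 + 24)) = 500 - (-5)/(0 + 626) = 500 - (-5)/626 = 500 - 1*(-5/626) = 500 + 5/626 = 313005/626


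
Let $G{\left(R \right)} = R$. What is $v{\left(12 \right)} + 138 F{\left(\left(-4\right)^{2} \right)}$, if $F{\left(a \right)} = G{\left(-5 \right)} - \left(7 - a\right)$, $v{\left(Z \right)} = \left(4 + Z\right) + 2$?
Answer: $570$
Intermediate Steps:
$v{\left(Z \right)} = 6 + Z$
$F{\left(a \right)} = -12 + a$ ($F{\left(a \right)} = -5 - \left(7 - a\right) = -5 + \left(-7 + a\right) = -12 + a$)
$v{\left(12 \right)} + 138 F{\left(\left(-4\right)^{2} \right)} = \left(6 + 12\right) + 138 \left(-12 + \left(-4\right)^{2}\right) = 18 + 138 \left(-12 + 16\right) = 18 + 138 \cdot 4 = 18 + 552 = 570$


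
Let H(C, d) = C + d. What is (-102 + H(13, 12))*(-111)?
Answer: 8547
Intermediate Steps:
(-102 + H(13, 12))*(-111) = (-102 + (13 + 12))*(-111) = (-102 + 25)*(-111) = -77*(-111) = 8547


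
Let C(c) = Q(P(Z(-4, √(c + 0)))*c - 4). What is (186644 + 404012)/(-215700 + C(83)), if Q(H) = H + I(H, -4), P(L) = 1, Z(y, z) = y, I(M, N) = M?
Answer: -295328/107771 ≈ -2.7403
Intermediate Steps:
Q(H) = 2*H (Q(H) = H + H = 2*H)
C(c) = -8 + 2*c (C(c) = 2*(1*c - 4) = 2*(c - 4) = 2*(-4 + c) = -8 + 2*c)
(186644 + 404012)/(-215700 + C(83)) = (186644 + 404012)/(-215700 + (-8 + 2*83)) = 590656/(-215700 + (-8 + 166)) = 590656/(-215700 + 158) = 590656/(-215542) = 590656*(-1/215542) = -295328/107771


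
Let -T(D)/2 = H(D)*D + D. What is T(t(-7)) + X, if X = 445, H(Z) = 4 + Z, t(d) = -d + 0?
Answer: 277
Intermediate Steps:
t(d) = -d
T(D) = -2*D - 2*D*(4 + D) (T(D) = -2*((4 + D)*D + D) = -2*(D*(4 + D) + D) = -2*(D + D*(4 + D)) = -2*D - 2*D*(4 + D))
T(t(-7)) + X = -2*(-1*(-7))*(5 - 1*(-7)) + 445 = -2*7*(5 + 7) + 445 = -2*7*12 + 445 = -168 + 445 = 277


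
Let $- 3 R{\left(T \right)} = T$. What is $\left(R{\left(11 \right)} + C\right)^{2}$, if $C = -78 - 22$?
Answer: $\frac{96721}{9} \approx 10747.0$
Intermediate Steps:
$C = -100$
$R{\left(T \right)} = - \frac{T}{3}$
$\left(R{\left(11 \right)} + C\right)^{2} = \left(\left(- \frac{1}{3}\right) 11 - 100\right)^{2} = \left(- \frac{11}{3} - 100\right)^{2} = \left(- \frac{311}{3}\right)^{2} = \frac{96721}{9}$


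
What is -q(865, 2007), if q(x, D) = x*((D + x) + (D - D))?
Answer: -2484280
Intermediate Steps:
q(x, D) = x*(D + x) (q(x, D) = x*((D + x) + 0) = x*(D + x))
-q(865, 2007) = -865*(2007 + 865) = -865*2872 = -1*2484280 = -2484280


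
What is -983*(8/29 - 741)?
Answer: 21115823/29 ≈ 7.2813e+5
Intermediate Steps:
-983*(8/29 - 741) = -983*(-21481/29) = 21115823/29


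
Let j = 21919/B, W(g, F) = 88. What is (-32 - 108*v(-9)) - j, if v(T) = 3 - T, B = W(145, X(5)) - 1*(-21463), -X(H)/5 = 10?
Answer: -1245289/937 ≈ -1329.0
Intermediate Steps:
X(H) = -50 (X(H) = -5*10 = -50)
B = 21551 (B = 88 - 1*(-21463) = 88 + 21463 = 21551)
j = 953/937 (j = 21919/21551 = 21919*(1/21551) = 953/937 ≈ 1.0171)
(-32 - 108*v(-9)) - j = (-32 - 108*(3 - 1*(-9))) - 1*953/937 = (-32 - 108*(3 + 9)) - 953/937 = (-32 - 108*12) - 953/937 = (-32 - 1296) - 953/937 = -1328 - 953/937 = -1245289/937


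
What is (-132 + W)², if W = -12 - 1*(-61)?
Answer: 6889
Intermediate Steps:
W = 49 (W = -12 + 61 = 49)
(-132 + W)² = (-132 + 49)² = (-83)² = 6889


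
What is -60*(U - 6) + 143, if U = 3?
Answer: 323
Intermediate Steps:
-60*(U - 6) + 143 = -60*(3 - 6) + 143 = -60*(-3) + 143 = -15*(-12) + 143 = 180 + 143 = 323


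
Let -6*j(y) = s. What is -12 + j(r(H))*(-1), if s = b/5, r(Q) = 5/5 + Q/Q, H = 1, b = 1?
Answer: -359/30 ≈ -11.967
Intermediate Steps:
r(Q) = 2 (r(Q) = 5*(⅕) + 1 = 1 + 1 = 2)
s = ⅕ (s = 1/5 = 1*(⅕) = ⅕ ≈ 0.20000)
j(y) = -1/30 (j(y) = -⅙*⅕ = -1/30)
-12 + j(r(H))*(-1) = -12 - 1/30*(-1) = -12 + 1/30 = -359/30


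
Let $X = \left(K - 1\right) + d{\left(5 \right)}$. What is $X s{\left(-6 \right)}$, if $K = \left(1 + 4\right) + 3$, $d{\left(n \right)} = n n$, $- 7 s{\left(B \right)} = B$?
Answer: $\frac{192}{7} \approx 27.429$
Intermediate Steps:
$s{\left(B \right)} = - \frac{B}{7}$
$d{\left(n \right)} = n^{2}$
$K = 8$ ($K = 5 + 3 = 8$)
$X = 32$ ($X = \left(8 - 1\right) + 5^{2} = 7 + 25 = 32$)
$X s{\left(-6 \right)} = 32 \left(\left(- \frac{1}{7}\right) \left(-6\right)\right) = 32 \cdot \frac{6}{7} = \frac{192}{7}$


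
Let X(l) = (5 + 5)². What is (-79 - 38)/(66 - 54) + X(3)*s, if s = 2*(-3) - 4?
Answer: -4039/4 ≈ -1009.8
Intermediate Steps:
X(l) = 100 (X(l) = 10² = 100)
s = -10 (s = -6 - 4 = -10)
(-79 - 38)/(66 - 54) + X(3)*s = (-79 - 38)/(66 - 54) + 100*(-10) = -117/12 - 1000 = -117*1/12 - 1000 = -39/4 - 1000 = -4039/4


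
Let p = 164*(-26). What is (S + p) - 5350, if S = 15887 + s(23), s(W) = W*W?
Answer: 6802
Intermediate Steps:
s(W) = W**2
p = -4264
S = 16416 (S = 15887 + 23**2 = 15887 + 529 = 16416)
(S + p) - 5350 = (16416 - 4264) - 5350 = 12152 - 5350 = 6802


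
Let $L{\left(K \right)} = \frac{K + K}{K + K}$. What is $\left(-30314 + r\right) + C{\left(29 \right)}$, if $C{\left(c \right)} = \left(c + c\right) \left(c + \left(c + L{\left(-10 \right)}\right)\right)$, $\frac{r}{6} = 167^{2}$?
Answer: $140442$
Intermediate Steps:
$L{\left(K \right)} = 1$ ($L{\left(K \right)} = \frac{2 K}{2 K} = 2 K \frac{1}{2 K} = 1$)
$r = 167334$ ($r = 6 \cdot 167^{2} = 6 \cdot 27889 = 167334$)
$C{\left(c \right)} = 2 c \left(1 + 2 c\right)$ ($C{\left(c \right)} = \left(c + c\right) \left(c + \left(c + 1\right)\right) = 2 c \left(c + \left(1 + c\right)\right) = 2 c \left(1 + 2 c\right)$)
$\left(-30314 + r\right) + C{\left(29 \right)} = \left(-30314 + 167334\right) + 2 \cdot 29 \left(1 + 2 \cdot 29\right) = 137020 + 2 \cdot 29 \left(1 + 58\right) = 137020 + 2 \cdot 29 \cdot 59 = 137020 + 3422 = 140442$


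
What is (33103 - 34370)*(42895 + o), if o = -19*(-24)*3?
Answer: -56081221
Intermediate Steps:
o = 1368 (o = 456*3 = 1368)
(33103 - 34370)*(42895 + o) = (33103 - 34370)*(42895 + 1368) = -1267*44263 = -56081221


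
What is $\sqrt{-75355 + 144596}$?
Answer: $\sqrt{69241} \approx 263.14$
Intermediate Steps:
$\sqrt{-75355 + 144596} = \sqrt{69241}$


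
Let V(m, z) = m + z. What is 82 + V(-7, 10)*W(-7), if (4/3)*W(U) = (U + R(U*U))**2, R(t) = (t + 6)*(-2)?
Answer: 123529/4 ≈ 30882.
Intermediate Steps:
R(t) = -12 - 2*t (R(t) = (6 + t)*(-2) = -12 - 2*t)
W(U) = 3*(-12 + U - 2*U**2)**2/4 (W(U) = 3*(U + (-12 - 2*U*U))**2/4 = 3*(U + (-12 - 2*U**2))**2/4 = 3*(-12 + U - 2*U**2)**2/4)
82 + V(-7, 10)*W(-7) = 82 + (-7 + 10)*(3*(12 - 1*(-7) + 2*(-7)**2)**2/4) = 82 + 3*(3*(12 + 7 + 2*49)**2/4) = 82 + 3*(3*(12 + 7 + 98)**2/4) = 82 + 3*((3/4)*117**2) = 82 + 3*((3/4)*13689) = 82 + 3*(41067/4) = 82 + 123201/4 = 123529/4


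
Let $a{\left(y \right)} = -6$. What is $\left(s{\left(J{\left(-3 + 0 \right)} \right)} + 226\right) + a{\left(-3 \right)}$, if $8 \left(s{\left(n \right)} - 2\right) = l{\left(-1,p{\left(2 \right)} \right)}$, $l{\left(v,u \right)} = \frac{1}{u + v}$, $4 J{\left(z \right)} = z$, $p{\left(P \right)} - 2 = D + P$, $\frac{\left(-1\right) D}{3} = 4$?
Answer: $\frac{15983}{72} \approx 221.99$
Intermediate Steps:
$D = -12$ ($D = \left(-3\right) 4 = -12$)
$p{\left(P \right)} = -10 + P$ ($p{\left(P \right)} = 2 + \left(-12 + P\right) = -10 + P$)
$J{\left(z \right)} = \frac{z}{4}$
$s{\left(n \right)} = \frac{143}{72}$ ($s{\left(n \right)} = 2 + \frac{1}{8 \left(\left(-10 + 2\right) - 1\right)} = 2 + \frac{1}{8 \left(-8 - 1\right)} = 2 + \frac{1}{8 \left(-9\right)} = 2 + \frac{1}{8} \left(- \frac{1}{9}\right) = 2 - \frac{1}{72} = \frac{143}{72}$)
$\left(s{\left(J{\left(-3 + 0 \right)} \right)} + 226\right) + a{\left(-3 \right)} = \left(\frac{143}{72} + 226\right) - 6 = \frac{16415}{72} - 6 = \frac{15983}{72}$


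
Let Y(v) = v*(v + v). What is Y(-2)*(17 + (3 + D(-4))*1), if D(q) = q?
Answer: 128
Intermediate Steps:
Y(v) = 2*v² (Y(v) = v*(2*v) = 2*v²)
Y(-2)*(17 + (3 + D(-4))*1) = (2*(-2)²)*(17 + (3 - 4)*1) = (2*4)*(17 - 1*1) = 8*(17 - 1) = 8*16 = 128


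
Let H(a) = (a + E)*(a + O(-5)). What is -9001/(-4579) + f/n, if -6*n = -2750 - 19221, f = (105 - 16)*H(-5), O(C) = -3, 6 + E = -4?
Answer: 491183291/100605209 ≈ 4.8823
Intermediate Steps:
E = -10 (E = -6 - 4 = -10)
H(a) = (-10 + a)*(-3 + a) (H(a) = (a - 10)*(a - 3) = (-10 + a)*(-3 + a))
f = 10680 (f = (105 - 16)*(30 + (-5)² - 13*(-5)) = 89*(30 + 25 + 65) = 89*120 = 10680)
n = 21971/6 (n = -(-2750 - 19221)/6 = -⅙*(-21971) = 21971/6 ≈ 3661.8)
-9001/(-4579) + f/n = -9001/(-4579) + 10680/(21971/6) = -9001*(-1/4579) + 10680*(6/21971) = 9001/4579 + 64080/21971 = 491183291/100605209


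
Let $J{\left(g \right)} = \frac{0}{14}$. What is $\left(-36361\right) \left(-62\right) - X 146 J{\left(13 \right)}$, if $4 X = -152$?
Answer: $2254382$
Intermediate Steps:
$X = -38$ ($X = \frac{1}{4} \left(-152\right) = -38$)
$J{\left(g \right)} = 0$ ($J{\left(g \right)} = 0 \cdot \frac{1}{14} = 0$)
$\left(-36361\right) \left(-62\right) - X 146 J{\left(13 \right)} = \left(-36361\right) \left(-62\right) - \left(-38\right) 146 \cdot 0 = 2254382 - \left(-5548\right) 0 = 2254382 - 0 = 2254382 + 0 = 2254382$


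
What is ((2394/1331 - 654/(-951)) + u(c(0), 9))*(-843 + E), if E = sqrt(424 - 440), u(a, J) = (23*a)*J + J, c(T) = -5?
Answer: 364047902778/421927 - 1727392184*I/421927 ≈ 8.6282e+5 - 4094.1*I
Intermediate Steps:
u(a, J) = J + 23*J*a (u(a, J) = 23*J*a + J = J + 23*J*a)
E = 4*I (E = sqrt(-16) = 4*I ≈ 4.0*I)
((2394/1331 - 654/(-951)) + u(c(0), 9))*(-843 + E) = ((2394/1331 - 654/(-951)) + 9*(1 + 23*(-5)))*(-843 + 4*I) = ((2394*(1/1331) - 654*(-1/951)) + 9*(1 - 115))*(-843 + 4*I) = ((2394/1331 + 218/317) + 9*(-114))*(-843 + 4*I) = (1049056/421927 - 1026)*(-843 + 4*I) = -431848046*(-843 + 4*I)/421927 = 364047902778/421927 - 1727392184*I/421927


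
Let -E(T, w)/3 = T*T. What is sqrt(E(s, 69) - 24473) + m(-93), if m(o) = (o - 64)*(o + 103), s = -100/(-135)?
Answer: -1570 + I*sqrt(17842017)/27 ≈ -1570.0 + 156.44*I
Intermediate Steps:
s = 20/27 (s = -100*(-1/135) = 20/27 ≈ 0.74074)
E(T, w) = -3*T**2 (E(T, w) = -3*T*T = -3*T**2)
m(o) = (-64 + o)*(103 + o)
sqrt(E(s, 69) - 24473) + m(-93) = sqrt(-3*(20/27)**2 - 24473) + (-6592 + (-93)**2 + 39*(-93)) = sqrt(-3*400/729 - 24473) + (-6592 + 8649 - 3627) = sqrt(-400/243 - 24473) - 1570 = sqrt(-5947339/243) - 1570 = I*sqrt(17842017)/27 - 1570 = -1570 + I*sqrt(17842017)/27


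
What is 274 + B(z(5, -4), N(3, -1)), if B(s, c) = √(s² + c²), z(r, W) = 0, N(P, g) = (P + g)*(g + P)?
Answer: 278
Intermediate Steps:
N(P, g) = (P + g)² (N(P, g) = (P + g)*(P + g) = (P + g)²)
B(s, c) = √(c² + s²)
274 + B(z(5, -4), N(3, -1)) = 274 + √(((3 - 1)²)² + 0²) = 274 + √((2²)² + 0) = 274 + √(4² + 0) = 274 + √(16 + 0) = 274 + √16 = 274 + 4 = 278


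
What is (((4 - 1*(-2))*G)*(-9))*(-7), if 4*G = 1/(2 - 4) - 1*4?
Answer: -1701/4 ≈ -425.25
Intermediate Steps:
G = -9/8 (G = (1/(2 - 4) - 1*4)/4 = (1/(-2) - 4)/4 = (-½ - 4)/4 = (¼)*(-9/2) = -9/8 ≈ -1.1250)
(((4 - 1*(-2))*G)*(-9))*(-7) = (((4 - 1*(-2))*(-9/8))*(-9))*(-7) = (((4 + 2)*(-9/8))*(-9))*(-7) = ((6*(-9/8))*(-9))*(-7) = -27/4*(-9)*(-7) = (243/4)*(-7) = -1701/4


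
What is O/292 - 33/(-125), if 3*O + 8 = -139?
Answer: 3511/36500 ≈ 0.096192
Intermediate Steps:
O = -49 (O = -8/3 + (⅓)*(-139) = -8/3 - 139/3 = -49)
O/292 - 33/(-125) = -49/292 - 33/(-125) = -49*1/292 - 33*(-1/125) = -49/292 + 33/125 = 3511/36500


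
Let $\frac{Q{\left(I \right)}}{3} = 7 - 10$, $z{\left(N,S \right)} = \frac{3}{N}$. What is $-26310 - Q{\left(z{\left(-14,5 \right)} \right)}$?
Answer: $-26301$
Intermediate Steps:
$Q{\left(I \right)} = -9$ ($Q{\left(I \right)} = 3 \left(7 - 10\right) = 3 \left(-3\right) = -9$)
$-26310 - Q{\left(z{\left(-14,5 \right)} \right)} = -26310 - -9 = -26310 + 9 = -26301$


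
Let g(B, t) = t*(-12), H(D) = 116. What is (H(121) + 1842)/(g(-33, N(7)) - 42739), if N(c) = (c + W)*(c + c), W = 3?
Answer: -1958/44419 ≈ -0.044080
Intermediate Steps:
N(c) = 2*c*(3 + c) (N(c) = (c + 3)*(c + c) = (3 + c)*(2*c) = 2*c*(3 + c))
g(B, t) = -12*t
(H(121) + 1842)/(g(-33, N(7)) - 42739) = (116 + 1842)/(-24*7*(3 + 7) - 42739) = 1958/(-24*7*10 - 42739) = 1958/(-12*140 - 42739) = 1958/(-1680 - 42739) = 1958/(-44419) = 1958*(-1/44419) = -1958/44419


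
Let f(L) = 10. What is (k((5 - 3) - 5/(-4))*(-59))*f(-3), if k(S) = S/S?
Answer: -590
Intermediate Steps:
k(S) = 1
(k((5 - 3) - 5/(-4))*(-59))*f(-3) = (1*(-59))*10 = -59*10 = -590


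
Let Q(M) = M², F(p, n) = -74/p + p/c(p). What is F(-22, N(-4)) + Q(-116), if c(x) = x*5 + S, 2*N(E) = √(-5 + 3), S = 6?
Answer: 7698877/572 ≈ 13460.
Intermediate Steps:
N(E) = I*√2/2 (N(E) = √(-5 + 3)/2 = √(-2)/2 = (I*√2)/2 = I*√2/2)
c(x) = 6 + 5*x (c(x) = x*5 + 6 = 5*x + 6 = 6 + 5*x)
F(p, n) = -74/p + p/(6 + 5*p)
F(-22, N(-4)) + Q(-116) = (-444 + (-22)² - 370*(-22))/((-22)*(6 + 5*(-22))) + (-116)² = -(-444 + 484 + 8140)/(22*(6 - 110)) + 13456 = -1/22*8180/(-104) + 13456 = -1/22*(-1/104)*8180 + 13456 = 2045/572 + 13456 = 7698877/572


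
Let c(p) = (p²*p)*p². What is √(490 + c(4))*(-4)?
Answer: -4*√1514 ≈ -155.64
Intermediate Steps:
c(p) = p⁵ (c(p) = p³*p² = p⁵)
√(490 + c(4))*(-4) = √(490 + 4⁵)*(-4) = √(490 + 1024)*(-4) = √1514*(-4) = -4*√1514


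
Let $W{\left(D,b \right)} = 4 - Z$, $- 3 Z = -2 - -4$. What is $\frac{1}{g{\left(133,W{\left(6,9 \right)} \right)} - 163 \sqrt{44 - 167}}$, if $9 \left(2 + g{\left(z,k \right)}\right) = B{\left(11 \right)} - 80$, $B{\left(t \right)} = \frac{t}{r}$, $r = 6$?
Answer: $- \frac{31158}{9529783021} + \frac{475308 i \sqrt{123}}{9529783021} \approx -3.2695 \cdot 10^{-6} + 0.00055315 i$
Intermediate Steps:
$Z = - \frac{2}{3}$ ($Z = - \frac{-2 - -4}{3} = - \frac{-2 + 4}{3} = \left(- \frac{1}{3}\right) 2 = - \frac{2}{3} \approx -0.66667$)
$B{\left(t \right)} = \frac{t}{6}$
$W{\left(D,b \right)} = \frac{14}{3}$ ($W{\left(D,b \right)} = 4 - - \frac{2}{3} = 4 + \frac{2}{3} = \frac{14}{3}$)
$g{\left(z,k \right)} = - \frac{577}{54}$ ($g{\left(z,k \right)} = -2 + \frac{\frac{1}{6} \cdot 11 - 80}{9} = -2 + \frac{\frac{11}{6} - 80}{9} = -2 + \frac{1}{9} \left(- \frac{469}{6}\right) = -2 - \frac{469}{54} = - \frac{577}{54}$)
$\frac{1}{g{\left(133,W{\left(6,9 \right)} \right)} - 163 \sqrt{44 - 167}} = \frac{1}{- \frac{577}{54} - 163 \sqrt{44 - 167}} = \frac{1}{- \frac{577}{54} - 163 \sqrt{-123}} = \frac{1}{- \frac{577}{54} - 163 i \sqrt{123}}$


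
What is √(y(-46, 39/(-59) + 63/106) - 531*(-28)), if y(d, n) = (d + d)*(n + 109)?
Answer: √47386126474/3127 ≈ 69.614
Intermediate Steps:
y(d, n) = 2*d*(109 + n) (y(d, n) = (2*d)*(109 + n) = 2*d*(109 + n))
√(y(-46, 39/(-59) + 63/106) - 531*(-28)) = √(2*(-46)*(109 + (39/(-59) + 63/106)) - 531*(-28)) = √(2*(-46)*(109 + (39*(-1/59) + 63*(1/106))) + 14868) = √(2*(-46)*(109 + (-39/59 + 63/106)) + 14868) = √(2*(-46)*(109 - 417/6254) + 14868) = √(2*(-46)*(681269/6254) + 14868) = √(-31338374/3127 + 14868) = √(15153862/3127) = √47386126474/3127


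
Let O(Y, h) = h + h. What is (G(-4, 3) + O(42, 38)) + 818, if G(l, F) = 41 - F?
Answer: 932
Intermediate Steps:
O(Y, h) = 2*h
(G(-4, 3) + O(42, 38)) + 818 = ((41 - 1*3) + 2*38) + 818 = ((41 - 3) + 76) + 818 = (38 + 76) + 818 = 114 + 818 = 932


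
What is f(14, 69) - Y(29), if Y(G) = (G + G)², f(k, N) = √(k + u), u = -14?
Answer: -3364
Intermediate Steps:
f(k, N) = √(-14 + k) (f(k, N) = √(k - 14) = √(-14 + k))
Y(G) = 4*G² (Y(G) = (2*G)² = 4*G²)
f(14, 69) - Y(29) = √(-14 + 14) - 4*29² = √0 - 4*841 = 0 - 1*3364 = 0 - 3364 = -3364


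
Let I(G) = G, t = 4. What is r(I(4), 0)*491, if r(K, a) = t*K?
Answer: 7856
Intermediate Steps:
r(K, a) = 4*K
r(I(4), 0)*491 = (4*4)*491 = 16*491 = 7856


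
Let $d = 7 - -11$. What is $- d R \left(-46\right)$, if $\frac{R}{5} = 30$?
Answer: $124200$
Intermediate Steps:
$R = 150$ ($R = 5 \cdot 30 = 150$)
$d = 18$ ($d = 7 + 11 = 18$)
$- d R \left(-46\right) = - 18 \cdot 150 \left(-46\right) = - 2700 \left(-46\right) = \left(-1\right) \left(-124200\right) = 124200$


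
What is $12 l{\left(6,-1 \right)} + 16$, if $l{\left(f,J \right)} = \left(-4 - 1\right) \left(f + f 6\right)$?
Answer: $-2504$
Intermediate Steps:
$l{\left(f,J \right)} = - 35 f$ ($l{\left(f,J \right)} = - 5 \left(f + 6 f\right) = - 5 \cdot 7 f = - 35 f$)
$12 l{\left(6,-1 \right)} + 16 = 12 \left(\left(-35\right) 6\right) + 16 = 12 \left(-210\right) + 16 = -2520 + 16 = -2504$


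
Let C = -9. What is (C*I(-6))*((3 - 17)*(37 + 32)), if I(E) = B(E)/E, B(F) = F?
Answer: 8694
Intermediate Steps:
I(E) = 1 (I(E) = E/E = 1)
(C*I(-6))*((3 - 17)*(37 + 32)) = (-9*1)*((3 - 17)*(37 + 32)) = -(-126)*69 = -9*(-966) = 8694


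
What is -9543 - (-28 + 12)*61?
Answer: -8567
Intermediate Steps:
-9543 - (-28 + 12)*61 = -9543 - (-16)*61 = -9543 - 1*(-976) = -9543 + 976 = -8567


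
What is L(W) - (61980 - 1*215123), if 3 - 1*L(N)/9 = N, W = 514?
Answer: 148544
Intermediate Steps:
L(N) = 27 - 9*N
L(W) - (61980 - 1*215123) = (27 - 9*514) - (61980 - 1*215123) = (27 - 4626) - (61980 - 215123) = -4599 - 1*(-153143) = -4599 + 153143 = 148544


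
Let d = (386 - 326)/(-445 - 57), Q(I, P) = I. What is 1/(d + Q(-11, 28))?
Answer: -251/2791 ≈ -0.089932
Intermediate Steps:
d = -30/251 (d = 60/(-502) = 60*(-1/502) = -30/251 ≈ -0.11952)
1/(d + Q(-11, 28)) = 1/(-30/251 - 11) = 1/(-2791/251) = -251/2791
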